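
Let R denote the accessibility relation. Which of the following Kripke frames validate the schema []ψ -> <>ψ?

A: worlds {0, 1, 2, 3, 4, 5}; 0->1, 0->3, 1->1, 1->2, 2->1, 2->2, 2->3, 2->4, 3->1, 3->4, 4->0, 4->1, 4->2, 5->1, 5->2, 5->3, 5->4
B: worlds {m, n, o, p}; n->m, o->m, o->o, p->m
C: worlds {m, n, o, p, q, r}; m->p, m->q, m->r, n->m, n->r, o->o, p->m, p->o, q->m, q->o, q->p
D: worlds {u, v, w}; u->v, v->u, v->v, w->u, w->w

A, D

This is the axiom for seriality; its first-order frame correspondent is forall x exists y Rxy.
A: holds.
B: fails — world m has no successor.
C: fails — world r has no successor.
D: holds.
Valid on: A, D.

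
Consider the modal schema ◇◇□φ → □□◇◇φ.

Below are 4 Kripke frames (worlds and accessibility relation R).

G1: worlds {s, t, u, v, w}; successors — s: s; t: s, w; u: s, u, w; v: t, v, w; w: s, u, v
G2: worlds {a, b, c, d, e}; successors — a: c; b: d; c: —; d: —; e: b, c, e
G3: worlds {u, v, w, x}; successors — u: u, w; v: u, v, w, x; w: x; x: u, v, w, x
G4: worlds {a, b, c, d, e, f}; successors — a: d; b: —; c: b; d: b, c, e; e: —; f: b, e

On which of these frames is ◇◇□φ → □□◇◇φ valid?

This is the axiom for a generalized confluence (Geach) condition; its first-order frame correspondent is ∀x ∀y ∀z ((xR²y ∧ xR²z) → ∃w (yRw ∧ zR²w)).
G1: fails — tR²v, tR²s but no w* with vRw* and sR²w*.
G2: fails — eR²b, eR²b but no w with bRw and bR²w.
G3: satisfies the condition.
G4: fails — aR²b, aR²b but no w with bRw and bR²w.
Valid on: G3.

G3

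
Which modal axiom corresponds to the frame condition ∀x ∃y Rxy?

A defining formula is □q → ◇q (the D axiom).
Suppose □q→◇q is valid. At any x set V(q)=W. Then □q at x, so ◇q at x, so x has a successor.

□q → ◇q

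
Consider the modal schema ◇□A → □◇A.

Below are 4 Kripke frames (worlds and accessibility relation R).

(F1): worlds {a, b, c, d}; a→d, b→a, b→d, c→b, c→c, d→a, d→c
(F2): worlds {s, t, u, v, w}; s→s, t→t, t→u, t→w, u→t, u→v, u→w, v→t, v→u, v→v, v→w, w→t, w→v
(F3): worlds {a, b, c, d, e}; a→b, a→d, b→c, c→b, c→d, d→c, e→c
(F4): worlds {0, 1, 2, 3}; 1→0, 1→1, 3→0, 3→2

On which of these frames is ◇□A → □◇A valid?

Frame correspondent (Sahlqvist): ∀x ∀y ∀z (Rxy ∧ Rxz → ∃w (Ryw ∧ Rzw)) — i.e. convergence.
(F1): fails — Rba and Rbd but a and d have no common successor.
(F2): holds.
(F3): holds.
(F4): fails — R10 and R10 but 0 and 0 have no common successor.

(F2), (F3)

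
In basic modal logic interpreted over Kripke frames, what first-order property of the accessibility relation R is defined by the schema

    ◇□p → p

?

Replacing p by ¬p and contraposing gives the equivalent schema p → □◇p.
Suppose p→□◇p is valid. Take Rxy and set V(p)={x}. Then p at x, so □◇p at x, so ◇p at y, so some z with Ryz has p; z=x, i.e. Ryx.
The converse is a direct semantic check.
So the correspondent is symmetry.

Symmetry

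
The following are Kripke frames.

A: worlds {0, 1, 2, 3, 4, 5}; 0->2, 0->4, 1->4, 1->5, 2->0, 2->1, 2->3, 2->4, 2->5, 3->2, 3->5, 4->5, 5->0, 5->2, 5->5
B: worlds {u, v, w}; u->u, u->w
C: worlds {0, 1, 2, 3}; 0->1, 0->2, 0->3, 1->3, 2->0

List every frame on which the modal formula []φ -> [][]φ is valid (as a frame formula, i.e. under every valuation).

Frame correspondent (Sahlqvist): forall x forall y forall z (Rxy & Ryz -> Rxz) — i.e. transitivity.
A: fails — R32 and R23 but not R33.
B: condition met.
C: fails — R02 and R20 but not R00.

B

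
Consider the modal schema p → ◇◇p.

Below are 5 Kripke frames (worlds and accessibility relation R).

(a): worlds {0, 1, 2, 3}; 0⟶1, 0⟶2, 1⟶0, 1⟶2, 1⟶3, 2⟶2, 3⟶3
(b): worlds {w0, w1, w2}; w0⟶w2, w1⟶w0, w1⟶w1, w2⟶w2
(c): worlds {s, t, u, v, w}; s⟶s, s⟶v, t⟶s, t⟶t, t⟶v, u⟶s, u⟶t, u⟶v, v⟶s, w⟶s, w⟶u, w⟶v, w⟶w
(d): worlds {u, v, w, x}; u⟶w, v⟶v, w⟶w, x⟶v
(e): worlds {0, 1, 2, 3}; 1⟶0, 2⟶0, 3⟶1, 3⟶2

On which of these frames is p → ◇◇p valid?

The schema corresponds to a generalized confluence (Geach) condition: ∀x ∃w (x = w ∧ xR²w).
(a): ✓.
(b): fails — at w0 but no w with w0=w and w0R²w.
(c): fails — at u but no w* with u=w* and uR²w*.
(d): fails — at u but no t with u=t and uR²t.
(e): fails — at 0 but no w with 0=w and 0R²w.
Valid on: (a).

(a)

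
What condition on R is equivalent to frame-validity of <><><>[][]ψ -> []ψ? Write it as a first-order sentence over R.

This is a Sahlqvist (Geach-type) schema ◇^3□^2ψ → □^1◇^0ψ.
Minimal-valuation argument: fix x; take any y with xR^3y and any z with xR^1z. Set V(ψ) to the set of worlds R-reachable from y in exactly 2 steps. Then □^2ψ holds at y, so the antecedent holds at x; validity forces ◇^0ψ at z, giving a w with zR^0w and yR^2w.
First-order correspondent: forall x forall y forall z ((x R^3 y & xRz) -> exists w (y R^2 w & z = w)).

forall x forall y forall z ((x R^3 y & xRz) -> exists w (y R^2 w & z = w))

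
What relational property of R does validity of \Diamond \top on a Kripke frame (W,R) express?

This schema is equivalent to the D axiom □ψ → ◇ψ.
Its frame correspondent is seriality — \forall x \exists y Rxy.

seriality: \forall x \exists y Rxy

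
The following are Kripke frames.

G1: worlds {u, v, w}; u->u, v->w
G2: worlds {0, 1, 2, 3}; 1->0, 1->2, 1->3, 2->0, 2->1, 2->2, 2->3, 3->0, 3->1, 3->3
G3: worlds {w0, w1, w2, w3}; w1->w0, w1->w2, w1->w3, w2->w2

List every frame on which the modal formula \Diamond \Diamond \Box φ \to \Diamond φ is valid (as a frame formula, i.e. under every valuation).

G1, G3

The schema corresponds to a generalized confluence (Geach) condition: \forall x \forall y (x R^2 y \to \exists w (yRw \wedge xRw)).
G1: satisfies the condition.
G2: fails — 1R²0 but no w with 0Rw and 1Rw.
G3: satisfies the condition.
Valid on: G1, G3.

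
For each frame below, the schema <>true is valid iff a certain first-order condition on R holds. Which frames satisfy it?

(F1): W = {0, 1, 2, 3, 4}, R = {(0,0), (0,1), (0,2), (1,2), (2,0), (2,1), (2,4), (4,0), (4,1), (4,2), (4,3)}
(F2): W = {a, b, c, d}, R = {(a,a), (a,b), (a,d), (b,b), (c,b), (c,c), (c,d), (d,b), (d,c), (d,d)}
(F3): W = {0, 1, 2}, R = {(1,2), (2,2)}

This is the axiom for seriality; its first-order frame correspondent is forall x exists y Rxy.
(F1): fails — world 3 has no successor.
(F2): ✓.
(F3): fails — world 0 has no successor.
Valid on: (F2).

(F2)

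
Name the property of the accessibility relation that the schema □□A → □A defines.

This schema is the C4 axiom.
Its frame correspondent is density — ∀x ∀y (Rxy → ∃z (Rxz ∧ Rzy)).

density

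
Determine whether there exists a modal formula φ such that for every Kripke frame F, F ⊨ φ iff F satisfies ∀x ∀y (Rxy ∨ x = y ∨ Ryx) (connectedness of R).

Any modally definable frame class is closed under disjoint unions.
Take 3 disjoint single-world reflexive frames: each is trivially connected, but their disjoint union has 3 worlds with no edge between distinct components, so it is not connected.
So no modal formula (or set of formulas) defines exactly the connected frames.

Not definable by any modal formula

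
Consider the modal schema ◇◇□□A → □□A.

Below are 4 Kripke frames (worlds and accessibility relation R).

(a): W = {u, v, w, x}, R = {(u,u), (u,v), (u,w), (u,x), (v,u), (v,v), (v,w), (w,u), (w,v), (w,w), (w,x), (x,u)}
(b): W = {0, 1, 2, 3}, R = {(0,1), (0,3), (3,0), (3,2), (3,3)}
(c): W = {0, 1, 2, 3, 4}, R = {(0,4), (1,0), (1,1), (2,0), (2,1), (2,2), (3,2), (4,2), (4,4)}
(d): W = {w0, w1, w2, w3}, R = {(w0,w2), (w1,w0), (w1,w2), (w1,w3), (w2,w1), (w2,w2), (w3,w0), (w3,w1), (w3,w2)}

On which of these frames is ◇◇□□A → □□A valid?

This is the axiom for a generalized confluence (Geach) condition; its first-order frame correspondent is ∀x ∀y ∀z ((xR²y ∧ xR²z) → ∃w (yR²w ∧ z = w)).
(a): ✓.
(b): fails — 0R²2, 0R²0 but no w with 2R²w and 0=w.
(c): fails — 1R²0, 1R²0 but no w with 0R²w and 0=w.
(d): fails — w1R²w0, w1R²w0 but no w with w0R²w and w0=w.
Valid on: (a).

(a)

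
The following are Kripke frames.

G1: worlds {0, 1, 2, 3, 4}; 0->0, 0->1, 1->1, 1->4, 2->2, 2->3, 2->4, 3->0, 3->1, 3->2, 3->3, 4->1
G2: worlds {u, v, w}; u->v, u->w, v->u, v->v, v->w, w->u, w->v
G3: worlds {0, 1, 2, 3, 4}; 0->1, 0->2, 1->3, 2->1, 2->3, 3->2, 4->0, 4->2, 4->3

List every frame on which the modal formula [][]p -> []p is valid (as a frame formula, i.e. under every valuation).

The schema corresponds to density: forall x forall y (Rxy -> exists z (Rxz & Rzy)).
G1: ✓.
G2: ✓.
G3: fails — R32 but no z with R3z and Rz2.

G1, G2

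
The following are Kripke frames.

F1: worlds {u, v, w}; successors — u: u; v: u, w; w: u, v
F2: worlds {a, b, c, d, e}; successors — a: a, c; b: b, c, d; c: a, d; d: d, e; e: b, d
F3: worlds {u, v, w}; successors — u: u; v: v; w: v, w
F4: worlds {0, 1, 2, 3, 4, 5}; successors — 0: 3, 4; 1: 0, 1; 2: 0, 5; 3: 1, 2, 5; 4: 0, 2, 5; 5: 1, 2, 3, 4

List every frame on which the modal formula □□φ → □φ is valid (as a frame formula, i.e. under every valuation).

This is the axiom for density; its first-order frame correspondent is ∀x ∀y (Rxy → ∃z (Rxz ∧ Rzy)).
F1: fails — Rvw but no z with Rvz and Rzw.
F2: satisfies the condition.
F3: satisfies the condition.
F4: fails — R25 but no z with R2z and Rz5.
Valid on: F2, F3.

F2, F3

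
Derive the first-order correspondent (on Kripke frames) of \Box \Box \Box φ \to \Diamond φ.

\forall x \exists w (x R^3 w \wedge xRw)

This is a Sahlqvist (Geach-type) schema ◇^0□^3φ → □^0◇^1φ.
Minimal-valuation argument: fix x; take any y with xR^0y and any z with xR^0z. Set V(φ) to the set of worlds R-reachable from y in exactly 3 steps. Then □^3φ holds at y, so the antecedent holds at x; validity forces ◇^1φ at z, giving a w with zR^1w and yR^3w.
First-order correspondent: \forall x \exists w (x R^3 w \wedge xRw).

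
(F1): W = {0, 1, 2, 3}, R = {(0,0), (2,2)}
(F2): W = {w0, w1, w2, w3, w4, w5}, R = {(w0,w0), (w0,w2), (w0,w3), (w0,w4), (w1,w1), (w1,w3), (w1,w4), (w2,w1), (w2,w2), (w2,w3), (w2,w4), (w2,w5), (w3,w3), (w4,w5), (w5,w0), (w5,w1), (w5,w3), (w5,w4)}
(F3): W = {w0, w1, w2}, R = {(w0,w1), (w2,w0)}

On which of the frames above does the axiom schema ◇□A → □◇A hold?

(F1)

The schema corresponds to convergence: ∀x ∀y ∀z (Rxy ∧ Rxz → ∃w (Ryw ∧ Rzw)).
(F1): holds.
(F2): fails — Rw0w4 and Rw0w0 but w4 and w0 have no common successor.
(F3): fails — Rw0w1 and Rw0w1 but w1 and w1 have no common successor.
Valid on: (F1).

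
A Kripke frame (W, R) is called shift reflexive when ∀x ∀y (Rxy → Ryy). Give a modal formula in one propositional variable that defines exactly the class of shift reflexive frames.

□(□s → s)

A defining formula is □(□s → s) (the T□ axiom).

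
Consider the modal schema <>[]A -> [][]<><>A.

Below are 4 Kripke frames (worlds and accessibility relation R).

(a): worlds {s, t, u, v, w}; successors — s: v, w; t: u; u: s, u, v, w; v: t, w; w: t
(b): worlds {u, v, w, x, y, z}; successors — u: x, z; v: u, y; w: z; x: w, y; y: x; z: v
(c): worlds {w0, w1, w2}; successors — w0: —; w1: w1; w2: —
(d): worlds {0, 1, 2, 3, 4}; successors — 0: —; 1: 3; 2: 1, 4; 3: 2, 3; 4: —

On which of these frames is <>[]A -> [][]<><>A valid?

This is the axiom for a generalized confluence (Geach) condition; its first-order frame correspondent is forall x forall y forall z ((xRy & x R^2 z) -> exists w (yRw & z R^2 w)).
(a): fails — sRv, sR²w but no w* with vRw* and wR²w*.
(b): fails — uRx, uR²v but no t with xRt and vR²t.
(c): satisfies the condition.
(d): fails — 2R4, 2R²3 but no w with 4Rw and 3R²w.
Valid on: (c).

(c)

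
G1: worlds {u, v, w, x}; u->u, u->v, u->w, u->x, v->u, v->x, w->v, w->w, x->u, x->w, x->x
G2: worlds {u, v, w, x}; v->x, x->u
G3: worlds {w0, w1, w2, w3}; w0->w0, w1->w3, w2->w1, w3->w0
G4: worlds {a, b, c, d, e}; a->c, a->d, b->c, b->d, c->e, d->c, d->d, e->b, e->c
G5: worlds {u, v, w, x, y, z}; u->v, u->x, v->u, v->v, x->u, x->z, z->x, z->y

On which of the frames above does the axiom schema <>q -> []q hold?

G2, G3

This is the axiom for partial functionality; its first-order frame correspondent is forall x forall y forall z (Rxy & Rxz -> y = z).
G1: fails — u sees both u and v.
G2: satisfies the condition.
G3: satisfies the condition.
G4: fails — a sees both c and d.
G5: fails — u sees both v and x.
Valid on: G2, G3.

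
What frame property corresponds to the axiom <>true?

seriality

◇⊤ holds at w iff w has a successor, so frame-validity of ◇⊤ is exactly seriality. Equivalently via □r → ◇r:
Suppose □r→◇r is valid. At any x set V(r)=W. Then □r at x, so ◇r at x, so x has a successor.
Conversely, any frame satisfying forall x exists y Rxy validates the schema.
So the correspondent is seriality.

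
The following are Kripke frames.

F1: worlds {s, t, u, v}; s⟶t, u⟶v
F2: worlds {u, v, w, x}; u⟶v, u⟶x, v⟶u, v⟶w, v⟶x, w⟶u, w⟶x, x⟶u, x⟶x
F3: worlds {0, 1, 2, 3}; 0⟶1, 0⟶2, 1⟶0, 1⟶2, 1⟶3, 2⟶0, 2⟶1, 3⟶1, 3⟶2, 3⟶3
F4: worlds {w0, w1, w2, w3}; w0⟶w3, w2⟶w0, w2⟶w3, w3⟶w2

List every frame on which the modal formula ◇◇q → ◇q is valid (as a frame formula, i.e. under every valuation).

F1

The schema corresponds to transitivity: ∀x ∀y ∀z (Rxy ∧ Ryz → Rxz).
F1: ✓.
F2: fails — Ruv and Rvw but not Ruw.
F3: fails — R10 and R01 but not R11.
F4: fails — Rw3w2 and Rw2w0 but not Rw3w0.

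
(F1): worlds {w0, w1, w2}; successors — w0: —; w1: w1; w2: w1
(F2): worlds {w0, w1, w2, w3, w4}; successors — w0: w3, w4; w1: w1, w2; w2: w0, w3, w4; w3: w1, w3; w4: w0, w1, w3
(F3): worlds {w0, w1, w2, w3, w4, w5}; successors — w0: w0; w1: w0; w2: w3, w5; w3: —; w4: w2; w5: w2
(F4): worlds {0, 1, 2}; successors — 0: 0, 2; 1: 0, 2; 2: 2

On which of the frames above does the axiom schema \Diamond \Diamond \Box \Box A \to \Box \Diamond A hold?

(F1), (F2), (F4)

Frame correspondent (Sahlqvist): \forall x \forall y \forall z ((x R^2 y \wedge xRz) \to \exists w (y R^2 w \wedge zRw)) — i.e. a generalized confluence (Geach) condition.
(F1): condition met.
(F2): condition met.
(F3): fails — w2R²w2, w2Rw3 but no w with w2R²w and w3Rw.
(F4): condition met.
Valid on: (F1), (F2), (F4).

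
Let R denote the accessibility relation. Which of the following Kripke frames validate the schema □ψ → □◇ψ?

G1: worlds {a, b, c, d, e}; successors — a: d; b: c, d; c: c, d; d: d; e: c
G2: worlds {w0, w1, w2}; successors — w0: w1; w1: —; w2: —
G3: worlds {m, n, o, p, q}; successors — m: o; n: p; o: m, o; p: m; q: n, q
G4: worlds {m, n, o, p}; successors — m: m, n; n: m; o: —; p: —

The schema corresponds to a generalized confluence (Geach) condition: ∀x ∀z (xRz → ∃w (xRw ∧ zRw)).
G1: condition met.
G2: fails — w0Rw1 but no w with w0Rw and w1Rw.
G3: fails — nRp but no w with nRw and pRw.
G4: condition met.
Valid on: G1, G4.

G1, G4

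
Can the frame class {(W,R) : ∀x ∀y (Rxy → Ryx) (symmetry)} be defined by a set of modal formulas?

Definable; p → □◇p defines it

The condition is symmetry. A defining modal formula is p → □◇p.
Suppose p→□◇p is valid. Take Rxy and set V(p)={x}. Then p at x, so □◇p at x, so ◇p at y, so some z with Ryz has p; z=x, i.e. Ryx.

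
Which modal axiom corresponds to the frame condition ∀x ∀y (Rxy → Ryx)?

r → □◇r

A defining formula is r → □◇r (the B axiom).
Suppose r→□◇r is valid. Take Rxy and set V(r)={x}. Then r at x, so □◇r at x, so ◇r at y, so some z with Ryz has r; z=x, i.e. Ryx.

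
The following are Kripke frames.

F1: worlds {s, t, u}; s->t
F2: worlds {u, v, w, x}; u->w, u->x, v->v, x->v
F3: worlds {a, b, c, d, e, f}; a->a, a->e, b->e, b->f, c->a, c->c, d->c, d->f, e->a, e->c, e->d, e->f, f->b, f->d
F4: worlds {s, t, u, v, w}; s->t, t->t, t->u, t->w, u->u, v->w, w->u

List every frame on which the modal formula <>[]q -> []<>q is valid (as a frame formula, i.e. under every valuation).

The schema corresponds to convergence: forall x forall y forall z (Rxy & Rxz -> exists w (Ryw & Rzw)).
F1: fails — Rst and Rst but t and t have no common successor.
F2: fails — Ruw and Ruw but w and w have no common successor.
F3: fails — Rdc and Rdf but c and f have no common successor.
F4: satisfies the condition.
Valid on: F4.

F4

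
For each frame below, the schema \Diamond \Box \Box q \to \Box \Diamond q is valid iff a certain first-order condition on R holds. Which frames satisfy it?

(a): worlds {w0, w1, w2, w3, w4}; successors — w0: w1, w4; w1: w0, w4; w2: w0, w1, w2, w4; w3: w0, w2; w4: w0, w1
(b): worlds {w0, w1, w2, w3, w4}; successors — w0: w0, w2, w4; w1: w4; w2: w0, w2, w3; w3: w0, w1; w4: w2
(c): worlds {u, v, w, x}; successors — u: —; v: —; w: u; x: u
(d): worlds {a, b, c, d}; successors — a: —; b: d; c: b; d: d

This is the axiom for a generalized confluence (Geach) condition; its first-order frame correspondent is \forall x \forall y \forall z ((xRy \wedge xRz) \to \exists w (y R^2 w \wedge zRw)).
(a): satisfies the condition.
(b): fails — w3Rw1, w3Rw1 but no w with w1R²w and w1Rw.
(c): fails — wRu, wRu but no t with uR²t and uRt.
(d): satisfies the condition.

(a), (d)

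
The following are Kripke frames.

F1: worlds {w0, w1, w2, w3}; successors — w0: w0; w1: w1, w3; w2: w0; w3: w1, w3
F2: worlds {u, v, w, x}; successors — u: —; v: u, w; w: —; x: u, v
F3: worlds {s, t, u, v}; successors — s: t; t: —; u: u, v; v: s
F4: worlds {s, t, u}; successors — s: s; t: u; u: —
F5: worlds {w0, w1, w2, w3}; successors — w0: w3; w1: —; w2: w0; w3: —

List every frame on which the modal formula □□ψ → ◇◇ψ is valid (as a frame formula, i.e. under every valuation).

The schema corresponds to a generalized confluence (Geach) condition: ∀x ∃w (xR²w ∧ xR²w).
F1: condition met.
F2: fails — at u but no t with uR²t and uR²t.
F3: fails — at s but no w with sR²w and sR²w.
F4: fails — at t but no w with tR²w and tR²w.
F5: fails — at w0 but no w with w0R²w and w0R²w.
Valid on: F1.

F1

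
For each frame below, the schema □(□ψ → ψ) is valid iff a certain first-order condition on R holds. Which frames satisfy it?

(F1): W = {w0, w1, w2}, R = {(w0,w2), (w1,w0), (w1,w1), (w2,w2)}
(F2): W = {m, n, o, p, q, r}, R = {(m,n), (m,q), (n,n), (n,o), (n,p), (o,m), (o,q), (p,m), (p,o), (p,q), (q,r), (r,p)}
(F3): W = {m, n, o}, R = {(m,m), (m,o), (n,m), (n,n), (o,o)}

(F3)

This is the axiom for shift-reflexivity; its first-order frame correspondent is ∀x ∀y (Rxy → Ryy).
(F1): fails — Rw1w0 but not Rw0w0.
(F2): fails — Rom but not Rmm.
(F3): holds.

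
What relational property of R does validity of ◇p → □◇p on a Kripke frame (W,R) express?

the Euclidean property: ∀x ∀y ∀z (Rxy ∧ Rxz → Ryz)

Suppose ◇p→□◇p is valid. Take Rxy, Rxz and set V(p)={y}. Then ◇p at x, so □◇p at x, so ◇p at z, so some w with Rzw has p; w=y, i.e. Rzy. By symmetry of the argument, Ryz.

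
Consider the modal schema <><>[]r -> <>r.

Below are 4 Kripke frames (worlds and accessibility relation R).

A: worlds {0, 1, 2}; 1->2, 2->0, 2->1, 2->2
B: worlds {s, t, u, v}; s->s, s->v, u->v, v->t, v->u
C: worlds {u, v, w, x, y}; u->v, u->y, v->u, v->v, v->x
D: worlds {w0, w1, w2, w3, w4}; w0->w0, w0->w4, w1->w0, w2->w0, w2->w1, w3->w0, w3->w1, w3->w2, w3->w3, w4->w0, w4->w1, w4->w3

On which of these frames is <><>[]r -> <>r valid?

D

The schema corresponds to a generalized confluence (Geach) condition: forall x forall y (x R^2 y -> exists w (yRw & xRw)).
A: fails — 1R²0 but no w with 0Rw and 1Rw.
B: fails — sR²t but no w with tRw and sRw.
C: fails — uR²x but no t with xRt and uRt.
D: holds.
Valid on: D.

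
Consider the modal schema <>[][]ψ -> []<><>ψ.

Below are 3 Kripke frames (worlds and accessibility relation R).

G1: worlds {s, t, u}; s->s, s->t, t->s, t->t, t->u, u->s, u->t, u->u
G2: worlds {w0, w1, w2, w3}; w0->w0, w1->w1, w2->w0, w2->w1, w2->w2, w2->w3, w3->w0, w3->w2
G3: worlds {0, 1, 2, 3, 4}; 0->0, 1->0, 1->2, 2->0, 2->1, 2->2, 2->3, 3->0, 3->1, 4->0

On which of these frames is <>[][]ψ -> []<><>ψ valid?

G1, G3

The schema corresponds to a generalized confluence (Geach) condition: forall x forall y forall z ((xRy & xRz) -> exists w (y R^2 w & z R^2 w)).
G1: ✓.
G2: fails — w2Rw0, w2Rw1 but no w with w0R²w and w1R²w.
G3: ✓.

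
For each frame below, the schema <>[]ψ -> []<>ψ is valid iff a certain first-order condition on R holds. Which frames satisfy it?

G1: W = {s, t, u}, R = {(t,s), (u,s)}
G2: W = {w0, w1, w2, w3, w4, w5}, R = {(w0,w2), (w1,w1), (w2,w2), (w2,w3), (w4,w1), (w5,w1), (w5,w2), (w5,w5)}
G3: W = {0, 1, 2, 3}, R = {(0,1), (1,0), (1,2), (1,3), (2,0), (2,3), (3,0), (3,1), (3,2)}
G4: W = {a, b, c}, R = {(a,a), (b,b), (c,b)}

The schema corresponds to convergence: forall x forall y forall z (Rxy & Rxz -> exists w (Ryw & Rzw)).
G1: fails — Rts and Rts but s and s have no common successor.
G2: fails — Rw2w2 and Rw2w3 but w2 and w3 have no common successor.
G3: fails — R10 and R12 but 0 and 2 have no common successor.
G4: satisfies the condition.
Valid on: G4.

G4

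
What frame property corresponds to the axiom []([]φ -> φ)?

shift-reflexivity

This is the T□ axiom.
It corresponds to shift-reflexivity: forall x forall y (Rxy -> Ryy).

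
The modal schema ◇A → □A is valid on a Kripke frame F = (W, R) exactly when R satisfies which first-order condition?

partial functionality

This schema is the CD axiom.
Its frame correspondent is partial functionality — ∀x ∀y ∀z (Rxy ∧ Rxz → y = z).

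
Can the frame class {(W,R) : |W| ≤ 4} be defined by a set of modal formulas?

Not modally definable

Modal frame validity is preserved under disjoint unions.
Any modal formula valid on each of 5 disjoint one-world frames is valid on their disjoint union (validity is preserved under disjoint unions). Each one-world frame has |W|=1≤4, but the union has |W|=5.
So no modal formula (or set of formulas) defines exactly the |W|≤4 frames.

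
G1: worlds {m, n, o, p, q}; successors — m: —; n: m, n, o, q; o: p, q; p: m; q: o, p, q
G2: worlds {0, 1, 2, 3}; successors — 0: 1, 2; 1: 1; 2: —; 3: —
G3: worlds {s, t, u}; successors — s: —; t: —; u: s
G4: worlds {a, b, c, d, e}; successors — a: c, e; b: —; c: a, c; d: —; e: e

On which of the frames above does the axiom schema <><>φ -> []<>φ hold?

The schema corresponds to a generalized confluence (Geach) condition: forall x forall y forall z ((x R^2 y & xRz) -> exists w (y = w & zRw)).
G1: fails — nR²m, nRm but no w with m=w and mRw.
G2: fails — 0R²1, 0R2 but no w with 1=w and 2Rw.
G3: holds.
G4: fails — aR²a, aRe but no w with a=w and eRw.

G3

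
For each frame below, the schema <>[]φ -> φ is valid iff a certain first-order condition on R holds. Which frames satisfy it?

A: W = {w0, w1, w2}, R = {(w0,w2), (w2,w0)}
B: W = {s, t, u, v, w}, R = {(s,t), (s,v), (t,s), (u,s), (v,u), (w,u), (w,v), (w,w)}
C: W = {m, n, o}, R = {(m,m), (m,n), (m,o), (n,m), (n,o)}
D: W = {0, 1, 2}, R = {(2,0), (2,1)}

This is the axiom for a generalized confluence (Geach) condition; its first-order frame correspondent is forall x forall y (xRy -> exists w (yRw & x = w)).
A: satisfies the condition.
B: fails — sRv but no w* with vRw* and s=w*.
C: fails — mRo but no w with oRw and m=w.
D: fails — 2R0 but no w with 0Rw and 2=w.

A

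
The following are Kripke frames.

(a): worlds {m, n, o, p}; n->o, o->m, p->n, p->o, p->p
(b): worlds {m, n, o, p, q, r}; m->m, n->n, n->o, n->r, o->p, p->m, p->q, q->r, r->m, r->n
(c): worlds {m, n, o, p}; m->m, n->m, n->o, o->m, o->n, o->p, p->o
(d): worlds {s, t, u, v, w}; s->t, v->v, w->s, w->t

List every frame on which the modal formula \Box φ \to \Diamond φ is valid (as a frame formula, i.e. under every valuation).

(b), (c)

Frame correspondent (Sahlqvist): \forall x \exists y Rxy — i.e. seriality.
(a): fails — world m has no successor.
(b): satisfies the condition.
(c): satisfies the condition.
(d): fails — world t has no successor.
Valid on: (b), (c).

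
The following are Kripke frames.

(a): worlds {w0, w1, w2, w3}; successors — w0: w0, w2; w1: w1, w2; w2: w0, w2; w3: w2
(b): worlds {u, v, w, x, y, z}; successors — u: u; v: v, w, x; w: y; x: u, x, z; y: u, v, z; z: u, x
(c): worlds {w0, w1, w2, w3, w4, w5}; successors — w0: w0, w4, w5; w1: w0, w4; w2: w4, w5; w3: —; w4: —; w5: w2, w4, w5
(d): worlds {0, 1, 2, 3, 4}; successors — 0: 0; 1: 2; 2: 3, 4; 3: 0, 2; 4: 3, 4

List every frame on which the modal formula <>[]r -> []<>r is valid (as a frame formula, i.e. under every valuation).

(a)

Frame correspondent (Sahlqvist): forall x forall y forall z (Rxy & Rxz -> exists w (Ryw & Rzw)) — i.e. convergence.
(a): satisfies the condition.
(b): fails — Rvv and Rvw but v and w have no common successor.
(c): fails — Rw0w4 and Rw0w4 but w4 and w4 have no common successor.
(d): fails — R23 and R24 but 3 and 4 have no common successor.
Valid on: (a).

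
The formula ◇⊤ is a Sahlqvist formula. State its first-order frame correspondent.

◇⊤ holds at w iff w has a successor, so frame-validity of ◇⊤ is exactly seriality. Equivalently via □ψ → ◇ψ:
Suppose □ψ→◇ψ is valid. At any x set V(ψ)=W. Then □ψ at x, so ◇ψ at x, so x has a successor.
The converse is a direct semantic check.
Frame condition: ∀x ∃y Rxy.

seriality: ∀x ∃y Rxy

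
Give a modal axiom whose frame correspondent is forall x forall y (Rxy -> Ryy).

□(□s → s)

The condition is shift-reflexivity. The T□ schema □(□s → s) defines it.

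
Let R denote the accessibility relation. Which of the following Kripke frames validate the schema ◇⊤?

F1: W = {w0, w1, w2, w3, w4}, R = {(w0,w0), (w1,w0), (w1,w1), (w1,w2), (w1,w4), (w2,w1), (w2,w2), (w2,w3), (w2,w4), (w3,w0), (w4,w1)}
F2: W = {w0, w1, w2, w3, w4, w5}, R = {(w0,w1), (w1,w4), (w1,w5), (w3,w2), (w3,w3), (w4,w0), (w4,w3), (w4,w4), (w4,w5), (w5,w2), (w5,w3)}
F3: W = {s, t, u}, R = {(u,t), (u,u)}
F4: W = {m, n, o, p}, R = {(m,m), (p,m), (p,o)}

F1

This is the axiom for seriality; its first-order frame correspondent is ∀x ∃y Rxy.
F1: satisfies the condition.
F2: fails — world w2 has no successor.
F3: fails — world s has no successor.
F4: fails — world n has no successor.
Valid on: F1.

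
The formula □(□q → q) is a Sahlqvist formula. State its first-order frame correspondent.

This is the T□ axiom.
Its frame correspondent is shift-reflexivity — ∀x ∀y (Rxy → Ryy).

Shift-reflexivity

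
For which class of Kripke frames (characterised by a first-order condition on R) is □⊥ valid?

□⊥ is valid iff no world has any successor (otherwise □⊥ fails at any world with one).
The converse is a direct semantic check.
So the correspondent is emptiness of R.

Emptiness of R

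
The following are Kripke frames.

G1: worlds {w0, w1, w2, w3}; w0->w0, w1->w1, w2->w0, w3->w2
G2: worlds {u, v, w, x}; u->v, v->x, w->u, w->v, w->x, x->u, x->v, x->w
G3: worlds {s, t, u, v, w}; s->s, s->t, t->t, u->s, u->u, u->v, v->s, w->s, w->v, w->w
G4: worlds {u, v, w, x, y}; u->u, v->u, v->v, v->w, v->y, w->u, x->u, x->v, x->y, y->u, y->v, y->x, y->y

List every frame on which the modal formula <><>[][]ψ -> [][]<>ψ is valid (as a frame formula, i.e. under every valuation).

The schema corresponds to a generalized confluence (Geach) condition: forall x forall y forall z ((x R^2 y & x R^2 z) -> exists w (y R^2 w & zRw)).
G1: condition met.
G2: fails — vR²u, vR²u but no t with uR²t and uRt.
G3: fails — uR²t, uR²u but no w* with tR²w* and uRw*.
G4: condition met.

G1, G4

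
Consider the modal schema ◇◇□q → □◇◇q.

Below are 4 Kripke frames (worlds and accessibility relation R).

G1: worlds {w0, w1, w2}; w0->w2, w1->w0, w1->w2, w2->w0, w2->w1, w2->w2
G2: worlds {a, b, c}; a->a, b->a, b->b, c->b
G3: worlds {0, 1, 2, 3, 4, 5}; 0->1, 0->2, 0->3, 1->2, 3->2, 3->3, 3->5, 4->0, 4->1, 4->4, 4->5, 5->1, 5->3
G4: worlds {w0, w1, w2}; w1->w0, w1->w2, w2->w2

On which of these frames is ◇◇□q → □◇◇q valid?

This is the axiom for a generalized confluence (Geach) condition; its first-order frame correspondent is ∀x ∀y ∀z ((xR²y ∧ xRz) → ∃w (yRw ∧ zR²w)).
G1: holds.
G2: holds.
G3: fails — 0R²2, 0R1 but no w with 2Rw and 1R²w.
G4: fails — w1R²w2, w1Rw0 but no w with w2Rw and w0R²w.

G1, G2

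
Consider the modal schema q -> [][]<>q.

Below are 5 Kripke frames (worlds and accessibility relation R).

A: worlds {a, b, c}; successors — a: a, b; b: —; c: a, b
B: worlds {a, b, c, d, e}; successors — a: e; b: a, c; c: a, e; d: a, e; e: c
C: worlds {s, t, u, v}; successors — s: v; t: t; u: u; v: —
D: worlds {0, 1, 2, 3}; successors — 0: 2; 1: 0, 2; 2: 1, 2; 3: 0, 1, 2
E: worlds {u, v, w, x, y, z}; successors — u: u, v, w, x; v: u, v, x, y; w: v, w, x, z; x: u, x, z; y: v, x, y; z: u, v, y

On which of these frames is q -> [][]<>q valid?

Frame correspondent (Sahlqvist): forall x forall z (x R^2 z -> exists w (x = w & zRw)) — i.e. a generalized confluence (Geach) condition.
A: fails — aR²b but no w with a=w and bRw.
B: fails — bR²a but no w with b=w and aRw.
C: holds.
D: fails — 0R²2 but no w with 0=w and 2Rw.
E: fails — uR²w but no t with u=t and wRt.
Valid on: C.

C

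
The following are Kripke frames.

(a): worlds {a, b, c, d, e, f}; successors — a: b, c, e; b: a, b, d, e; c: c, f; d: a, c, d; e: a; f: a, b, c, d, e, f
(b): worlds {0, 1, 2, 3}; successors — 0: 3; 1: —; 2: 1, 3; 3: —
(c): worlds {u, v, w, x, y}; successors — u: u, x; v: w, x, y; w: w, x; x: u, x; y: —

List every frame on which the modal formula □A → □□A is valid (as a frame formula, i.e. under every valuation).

Frame correspondent (Sahlqvist): ∀x ∀y ∀z (Rxy ∧ Ryz → Rxz) — i.e. transitivity.
(a): fails — Rab and Rbd but not Rad.
(b): ✓.
(c): fails — Rwx and Rxu but not Rwu.

(b)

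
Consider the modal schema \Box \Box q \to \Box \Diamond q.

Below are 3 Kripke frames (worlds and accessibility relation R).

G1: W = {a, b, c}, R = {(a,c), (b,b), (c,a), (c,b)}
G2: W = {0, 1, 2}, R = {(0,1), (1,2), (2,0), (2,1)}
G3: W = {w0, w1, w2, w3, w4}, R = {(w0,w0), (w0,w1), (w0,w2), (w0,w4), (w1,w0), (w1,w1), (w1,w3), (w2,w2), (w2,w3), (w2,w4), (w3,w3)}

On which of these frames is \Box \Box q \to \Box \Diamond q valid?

Frame correspondent (Sahlqvist): \forall x \forall z (xRz \to \exists w (x R^2 w \wedge zRw)) — i.e. a generalized confluence (Geach) condition.
G1: ✓.
G2: ✓.
G3: fails — w0Rw4 but no w with w0R²w and w4Rw.

G1, G2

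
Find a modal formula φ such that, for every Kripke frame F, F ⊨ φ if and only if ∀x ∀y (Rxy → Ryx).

r → □◇r

This is symmetry; the standard corresponding axiom is B: r → □◇r.
Suppose r→□◇r is valid. Take Rxy and set V(r)={x}. Then r at x, so □◇r at x, so ◇r at y, so some z with Ryz has r; z=x, i.e. Ryx.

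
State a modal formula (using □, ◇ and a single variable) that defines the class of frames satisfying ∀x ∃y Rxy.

A defining formula is □q → ◇q (the D axiom).
Suppose □q→◇q is valid. At any x set V(q)=W. Then □q at x, so ◇q at x, so x has a successor.

□q → ◇q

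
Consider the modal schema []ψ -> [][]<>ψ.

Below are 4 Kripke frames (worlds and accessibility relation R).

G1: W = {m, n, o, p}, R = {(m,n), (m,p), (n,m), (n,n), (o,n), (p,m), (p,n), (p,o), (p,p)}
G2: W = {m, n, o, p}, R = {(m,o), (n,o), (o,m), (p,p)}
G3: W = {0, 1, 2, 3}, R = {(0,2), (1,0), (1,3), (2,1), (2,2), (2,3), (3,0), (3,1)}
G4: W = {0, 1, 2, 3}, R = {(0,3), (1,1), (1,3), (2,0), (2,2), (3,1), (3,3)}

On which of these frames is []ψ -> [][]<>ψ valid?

G1, G2

The schema corresponds to a generalized confluence (Geach) condition: forall x forall z (x R^2 z -> exists w (xRw & zRw)).
G1: holds.
G2: holds.
G3: fails — 0R²1 but no w with 0Rw and 1Rw.
G4: fails — 2R²0 but no w with 2Rw and 0Rw.
Valid on: G1, G2.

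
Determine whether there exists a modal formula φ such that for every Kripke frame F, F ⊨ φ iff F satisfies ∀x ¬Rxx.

Modal frame validity is preserved under surjective bounded morphisms.
The 2-cycle (worlds a,b with a→b→a) is irreflexive, and the map sending every world to a single reflexive point • is a surjective bounded morphism (forth: every edge maps to (•,•); back: every world has a successor). So any modal formula valid on the 2-cycle is also valid on the reflexive point, which is not irreflexive.
So no modal formula (or set of formulas) defines exactly the irreflexive frames.

Not modally definable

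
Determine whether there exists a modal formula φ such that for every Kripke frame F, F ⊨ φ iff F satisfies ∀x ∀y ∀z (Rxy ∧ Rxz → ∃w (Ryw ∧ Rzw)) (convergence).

Yes — defined by ◇□q → □◇q

The condition is convergence. A defining modal formula is ◇□q → □◇q.
Suppose ◇□q→□◇q is valid. Take Rxy, Rxz and set V(q)={w : Ryw}. Then □q at y so ◇□q at x, so □◇q at x, so ◇q at z, giving w with Rzw and Ryw.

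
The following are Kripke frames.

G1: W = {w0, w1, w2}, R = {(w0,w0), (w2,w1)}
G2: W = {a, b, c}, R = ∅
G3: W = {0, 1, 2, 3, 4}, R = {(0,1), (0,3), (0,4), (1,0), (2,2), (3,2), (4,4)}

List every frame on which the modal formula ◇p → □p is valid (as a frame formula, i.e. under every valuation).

G1, G2

Frame correspondent (Sahlqvist): ∀x ∀y ∀z (Rxy ∧ Rxz → y = z) — i.e. partial functionality.
G1: condition met.
G2: condition met.
G3: fails — 0 sees both 1 and 3.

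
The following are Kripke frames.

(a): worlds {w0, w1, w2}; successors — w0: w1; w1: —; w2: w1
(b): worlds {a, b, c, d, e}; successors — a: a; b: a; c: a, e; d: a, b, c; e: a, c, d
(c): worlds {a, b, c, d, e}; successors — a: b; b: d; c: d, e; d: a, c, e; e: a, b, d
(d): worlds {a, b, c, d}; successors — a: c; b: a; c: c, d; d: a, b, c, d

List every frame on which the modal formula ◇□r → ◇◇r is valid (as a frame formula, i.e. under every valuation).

(b), (c), (d)

This is the axiom for a generalized confluence (Geach) condition; its first-order frame correspondent is ∀x ∀y (xRy → ∃w (yRw ∧ xR²w)).
(a): fails — w0Rw1 but no w with w1Rw and w0R²w.
(b): ✓.
(c): ✓.
(d): ✓.
Valid on: (b), (c), (d).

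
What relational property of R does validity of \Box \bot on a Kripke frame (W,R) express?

emptiness of R: \forall x \forall y \neg Rxy

□⊥ is valid iff no world has any successor (otherwise □⊥ fails at any world with one).
The converse is a direct semantic check.
So the correspondent is emptiness of R.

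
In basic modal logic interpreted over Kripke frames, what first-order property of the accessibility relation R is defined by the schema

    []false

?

□⊥ is valid iff no world has any successor (otherwise □⊥ fails at any world with one).

emptiness of R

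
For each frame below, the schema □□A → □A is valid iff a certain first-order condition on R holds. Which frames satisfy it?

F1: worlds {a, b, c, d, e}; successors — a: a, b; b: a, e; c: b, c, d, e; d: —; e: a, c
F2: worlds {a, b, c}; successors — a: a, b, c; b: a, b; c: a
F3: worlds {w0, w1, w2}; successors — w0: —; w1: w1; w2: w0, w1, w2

Frame correspondent (Sahlqvist): ∀x ∀y (Rxy → ∃z (Rxz ∧ Rzy)) — i.e. density.
F1: fails — Rbe but no z with Rbz and Rze.
F2: holds.
F3: holds.
Valid on: F2, F3.

F2, F3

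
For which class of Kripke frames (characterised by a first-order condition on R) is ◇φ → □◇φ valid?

The Euclidean property

This is the 5 axiom.
It corresponds to the Euclidean property: ∀x ∀y ∀z (Rxy ∧ Rxz → Ryz).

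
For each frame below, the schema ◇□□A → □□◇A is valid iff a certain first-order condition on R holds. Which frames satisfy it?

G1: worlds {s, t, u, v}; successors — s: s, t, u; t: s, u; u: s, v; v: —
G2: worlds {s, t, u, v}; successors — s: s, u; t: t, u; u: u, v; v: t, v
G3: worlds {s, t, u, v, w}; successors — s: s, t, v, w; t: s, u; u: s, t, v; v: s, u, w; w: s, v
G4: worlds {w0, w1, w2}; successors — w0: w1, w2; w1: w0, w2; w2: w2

This is the axiom for a generalized confluence (Geach) condition; its first-order frame correspondent is ∀x ∀y ∀z ((xRy ∧ xR²z) → ∃w (yR²w ∧ zRw)).
G1: fails — sRs, sR²v but no w with sR²w and vRw.
G2: holds.
G3: holds.
G4: holds.

G2, G3, G4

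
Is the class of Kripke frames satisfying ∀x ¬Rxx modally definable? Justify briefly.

Not definable by any modal formula

If a class were modally definable it would be closed under surjective bounded morphisms (Goldblatt–Thomason).
The 2-cycle (worlds w0,w1 with w0→w1→w0) is irreflexive, and the map sending every world to a single reflexive point • is a surjective bounded morphism (forth: every edge maps to (•,•); back: every world has a successor). So any modal formula valid on the 2-cycle is also valid on the reflexive point, which is not irreflexive.
Hence irreflexivity is not modally definable.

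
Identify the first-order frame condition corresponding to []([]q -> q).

Shift-reflexivity

Suppose □(□q→q) is valid. Take Rxy and set V(q)={w : Ryw}. Then at y, □q holds; since □(□q→q) at x, □q→q at y, so q at y, i.e. Ryy.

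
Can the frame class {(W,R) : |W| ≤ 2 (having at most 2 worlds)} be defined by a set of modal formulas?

If a class were modally definable it would be closed under disjoint unions (Goldblatt–Thomason).
Any modal formula valid on each of 3 disjoint one-world frames is valid on their disjoint union (validity is preserved under disjoint unions). Each one-world frame has |W|=1≤2, but the union has |W|=3.
Hence having at most 2 worlds is not modally definable.

Not definable by any modal formula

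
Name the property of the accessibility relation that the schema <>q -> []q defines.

Partial functionality

Suppose ◇q→□q is valid. Take Rxy, Rxz and set V(q)={y}. Then ◇q at x, so □q at x, so q at z, i.e. z=y.
The converse is a direct semantic check.
So the correspondent is partial functionality.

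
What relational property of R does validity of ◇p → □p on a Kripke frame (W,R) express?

Partial functionality

This is the CD axiom.
It corresponds to partial functionality: ∀x ∀y ∀z (Rxy ∧ Rxz → y = z).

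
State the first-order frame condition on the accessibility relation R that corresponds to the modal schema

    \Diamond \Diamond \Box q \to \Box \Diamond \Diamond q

This is a Sahlqvist (Geach-type) schema ◇^2□^1q → □^1◇^2q.
First-order correspondent: \forall x \forall y \forall z ((x R^2 y \wedge xRz) \to \exists w (yRw \wedge z R^2 w)).

\forall x \forall y \forall z ((x R^2 y \wedge xRz) \to \exists w (yRw \wedge z R^2 w))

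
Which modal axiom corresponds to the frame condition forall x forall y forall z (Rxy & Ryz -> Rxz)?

□ψ → □□ψ

A defining formula is □ψ → □□ψ (the 4 axiom).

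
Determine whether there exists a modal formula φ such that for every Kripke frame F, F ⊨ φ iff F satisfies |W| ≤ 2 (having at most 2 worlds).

If a class were modally definable it would be closed under disjoint unions (Goldblatt–Thomason).
Any modal formula valid on each of 3 disjoint one-world frames is valid on their disjoint union (validity is preserved under disjoint unions). Each one-world frame has |W|=1≤2, but the union has |W|=3.
So no modal formula (or set of formulas) defines exactly the |W|≤2 frames.

No — not modally definable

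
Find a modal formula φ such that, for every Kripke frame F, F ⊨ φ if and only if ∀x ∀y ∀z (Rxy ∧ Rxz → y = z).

◇s → □s

A defining formula is ◇s → □s (the CD axiom).
Suppose ◇s→□s is valid. Take Rxy, Rxz and set V(s)={y}. Then ◇s at x, so □s at x, so s at z, i.e. z=y.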